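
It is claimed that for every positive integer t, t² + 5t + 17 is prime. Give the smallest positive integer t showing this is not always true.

t = 8

We need the least positive integer t for which t² + 5t + 17 is not prime.
The first 7 eligible values, up to t = 7, all satisfy the conclusion.
t = 8: t² + 5t + 17 = 121 = 11 × 11, composite.
So t = 8 is the smallest counterexample.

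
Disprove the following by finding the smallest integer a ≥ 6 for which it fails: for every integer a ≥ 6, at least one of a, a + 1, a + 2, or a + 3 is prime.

a = 24

A counterexample is any integer a ≥ 6 such that a, a + 1, a + 2, a + 3 are all composite; we check each in order.
The first 18 eligible values, up to a = 23, all satisfy the conclusion.
a = 24: 24 = 2 × 12; 25 = 5 × 5; 26 = 2 × 13; 27 = 3 × 9 — all composite.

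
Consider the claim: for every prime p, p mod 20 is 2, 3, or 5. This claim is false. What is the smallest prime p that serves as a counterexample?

We need the least prime p for which the claim fails.
p = 2: 2 mod 20 = 2.
p = 3: 3 mod 20 = 3.
p = 5: 5 mod 20 = 5.
p = 7: 7 mod 20 = 7 — not in {2, 3, 5}.
So p = 7 is the smallest counterexample.

p = 7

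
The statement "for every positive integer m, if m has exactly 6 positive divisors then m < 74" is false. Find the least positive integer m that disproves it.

Check each positive integer m in order until m has exactly 6 positive divisors but the claim fails.
For m = 12, 18, 20, 28, …, 52, 63, 68 the conclusion holds.
m = 75: τ(75) = 6; 75 ≥ 74.
So m = 75 is the smallest counterexample.

m = 75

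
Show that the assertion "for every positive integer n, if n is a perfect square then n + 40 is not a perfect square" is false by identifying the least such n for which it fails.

Check each positive integer n in order until n is a perfect square but n + 40 is a perfect square.
For n = 1, 4 the conclusion holds.
n = 9: 9 = 3² and 9 + 40 = 49 = 7².
Thus n = 9 disproves the claim, and no smaller n works.

n = 9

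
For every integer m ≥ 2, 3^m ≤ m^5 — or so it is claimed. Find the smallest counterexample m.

Check each integer m ≥ 2 in order until 3^m > m^5.
For m = 2, 3, 4, 5, 6, 7, 8, 9, 10 the conclusion holds.
m = 11: 3^m = 177147 and m^5 = 161051, so 177147 > 161051.
Hence m = 11 is a counterexample.

m = 11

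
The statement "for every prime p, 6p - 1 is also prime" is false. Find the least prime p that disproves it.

p = 11

We need the least prime p for which 6p - 1 is not prime.
p = 2: 6p - 1 = 11, prime.
p = 3: 6p - 1 = 17, prime.
p = 5: 6p - 1 = 29, prime.
p = 7: 6p - 1 = 41, prime.
p = 11: 6p - 1 = 65 = 5 × 13, not prime.
So p = 11 is the smallest counterexample.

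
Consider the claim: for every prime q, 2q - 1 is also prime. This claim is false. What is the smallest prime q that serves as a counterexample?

Check each prime q in order until 2q - 1 is not prime.
q = 2: 2q - 1 = 3, prime.
q = 3: 2q - 1 = 5, prime.
q = 5: 2q - 1 = 9 = 3 × 3, not prime.

q = 5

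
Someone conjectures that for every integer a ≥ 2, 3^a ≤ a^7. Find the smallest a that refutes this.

a = 19

For a = 2, 3, 4, 5, …, 16, 17, 18 the conclusion holds.
a = 19: 3^a = 1162261467 and a^7 = 893871739, so 1162261467 > 893871739.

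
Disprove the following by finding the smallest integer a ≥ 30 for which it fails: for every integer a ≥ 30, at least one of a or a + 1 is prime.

a = 32

We need the least integer a ≥ 30 for which a, a + 1 are both composite.
a = 30: 31 is prime.
a = 31: 31 is prime.
a = 32: 32 = 2 × 16; 33 = 3 × 11 — both composite.
Hence a = 32 is a counterexample.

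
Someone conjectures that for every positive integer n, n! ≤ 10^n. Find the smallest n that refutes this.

We need the least positive integer n for which n! > 10^n.
For n = 1, 2, 3, 4, …, 22, 23, 24 the conclusion holds.
n = 25: n! = 15511210043330985984000000 and 10^n = 10000000000000000000000000, so 15511210043330985984000000 > 10000000000000000000000000.
So n = 25 is the smallest counterexample.

n = 25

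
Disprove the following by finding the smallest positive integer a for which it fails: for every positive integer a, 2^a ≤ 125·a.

a = 11

We need the least positive integer a for which 2^a > 125·a.
The first 10 eligible values, up to a = 10, all satisfy the conclusion.
a = 11: 2^a = 2048 and 125·a = 1375, so 2048 > 1375.
So a = 11 is the smallest counterexample.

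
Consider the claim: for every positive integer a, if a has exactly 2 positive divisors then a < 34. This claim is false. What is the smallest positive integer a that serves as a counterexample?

We need the least positive integer a for which a has exactly 2 positive divisors but the claim fails.
For a = 2, 3, 5, 7, …, 23, 29, 31 the conclusion holds.
a = 37: τ(37) = 2; 37 ≥ 34.
Thus a = 37 disproves the claim, and no smaller a works.

a = 37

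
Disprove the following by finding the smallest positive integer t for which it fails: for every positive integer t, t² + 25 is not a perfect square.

We need the least positive integer t for which t² + 25 is a perfect square.
The first 11 eligible values, up to t = 11, all satisfy the conclusion.
t = 12: 12² + 25 = 169 = 13², a perfect square.
Thus t = 12 disproves the claim, and no smaller t works.

t = 12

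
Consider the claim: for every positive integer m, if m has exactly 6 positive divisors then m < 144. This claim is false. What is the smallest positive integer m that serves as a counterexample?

m = 147

We need the least positive integer m for which m has exactly 6 positive divisors but the claim fails.
For m = 12, 18, 20, 28, …, 116, 117, 124 the conclusion holds.
m = 147: τ(147) = 6; 147 ≥ 144.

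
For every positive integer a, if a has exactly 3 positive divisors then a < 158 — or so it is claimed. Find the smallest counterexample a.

A counterexample is any positive integer a such that a has exactly 3 positive divisors but the claim fails; we check each in order.
The first 5 eligible values, up to a = 121, all satisfy the conclusion.
a = 169: τ(169) = 3; 169 ≥ 158.

a = 169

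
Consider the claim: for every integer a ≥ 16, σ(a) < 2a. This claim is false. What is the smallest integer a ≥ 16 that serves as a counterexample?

a = 18

A counterexample is any integer a ≥ 16 such that the claim fails; we check each in order.
a = 16: σ(16) = 31; 31 < 32.
a = 17: σ(17) = 18; 18 < 34.
a = 18: σ(18) = 39; 39 ≥ 36.
Thus a = 18 disproves the claim, and no smaller a works.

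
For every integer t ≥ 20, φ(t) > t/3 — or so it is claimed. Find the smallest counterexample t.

t = 24

For t = 20, 21, 22, 23 the conclusion holds.
t = 24: φ(24) = 8 and 24/3 = 8, so φ(24) ≤ 24/3.
Hence t = 24 is a counterexample.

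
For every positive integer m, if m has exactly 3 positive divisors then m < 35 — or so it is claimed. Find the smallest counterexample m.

We need the least positive integer m for which m has exactly 3 positive divisors but the claim fails.
m = 4: τ(4) = 3; 4 < 35.
m = 9: τ(9) = 3; 9 < 35.
m = 25: τ(25) = 3; 25 < 35.
m = 49: τ(49) = 3; 49 ≥ 35.

m = 49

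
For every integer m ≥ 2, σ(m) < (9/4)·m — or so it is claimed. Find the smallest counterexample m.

We need the least integer m ≥ 2 for which the claim fails.
For m = 2, 3, 4, 5, 6, 7, 8, 9, 10, 11 the conclusion holds.
m = 12: σ(12) = 28; 28 ≥ 27.
So m = 12 is the smallest counterexample.

m = 12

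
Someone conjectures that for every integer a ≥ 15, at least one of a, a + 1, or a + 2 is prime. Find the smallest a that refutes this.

a = 20

We need the least integer a ≥ 15 for which a, a + 1, a + 2 are all composite.
For a = 15, 16, 17, 18, 19 the conclusion holds.
a = 20: 20 = 2 × 10; 21 = 3 × 7; 22 = 2 × 11 — all composite.
So a = 20 is the smallest counterexample.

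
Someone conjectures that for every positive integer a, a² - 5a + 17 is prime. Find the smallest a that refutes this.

We need the least positive integer a for which a² - 5a + 17 is not prime.
The first 12 eligible values, up to a = 12, all satisfy the conclusion.
a = 13: a² - 5a + 17 = 121 = 11 × 11, composite.

a = 13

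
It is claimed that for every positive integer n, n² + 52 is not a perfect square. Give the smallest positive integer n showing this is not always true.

For n = 1, 2, 3, 4, …, 9, 10, 11 the conclusion holds.
n = 12: 12² + 52 = 196 = 14², a perfect square.

n = 12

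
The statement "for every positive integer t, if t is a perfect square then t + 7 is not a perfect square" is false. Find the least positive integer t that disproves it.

t = 9

For t = 1, 4 the conclusion holds.
t = 9: 9 = 3² and 9 + 7 = 16 = 4².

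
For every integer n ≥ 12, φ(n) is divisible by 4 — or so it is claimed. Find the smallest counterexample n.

n = 14

n = 12: φ(12) = 4; 4 mod 4 = 0.
n = 13: φ(13) = 12; 12 mod 4 = 0.
n = 14: φ(14) = 6; 6 mod 4 = 2.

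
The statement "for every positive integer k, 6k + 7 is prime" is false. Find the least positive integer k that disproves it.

k = 3

Check each positive integer k in order until 6k + 7 is not prime.
For k = 1, 2 the conclusion holds.
k = 3: 6k + 7 = 25 = 5 × 5, composite.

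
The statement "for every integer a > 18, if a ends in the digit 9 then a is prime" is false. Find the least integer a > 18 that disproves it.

For a = 19, 29 the conclusion holds.
a = 39: 39 ends in 9; 39 = 3 × 13, composite.
Hence a = 39 is a counterexample.

a = 39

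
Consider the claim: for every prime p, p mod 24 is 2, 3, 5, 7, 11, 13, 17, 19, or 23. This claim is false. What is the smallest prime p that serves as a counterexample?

p = 73

Check each prime p in order until the claim fails.
For p = 2, 3, 5, 7, …, 61, 67, 71 the conclusion holds.
p = 73: 73 mod 24 = 1 — not in {2, 3, 5, 7, 11, 13, 17, 19, 23}.
So p = 73 is the smallest counterexample.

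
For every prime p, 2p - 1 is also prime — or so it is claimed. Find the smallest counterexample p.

Check each prime p in order until 2p - 1 is not prime.
p = 2: 2p - 1 = 3, prime.
p = 3: 2p - 1 = 5, prime.
p = 5: 2p - 1 = 9 = 3 × 3, not prime.

p = 5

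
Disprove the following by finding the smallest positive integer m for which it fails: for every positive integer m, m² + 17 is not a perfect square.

m = 8

m = 1: 1² + 17 = 18, not a perfect square.
m = 2: 2² + 17 = 21, not a perfect square.
m = 3: 3² + 17 = 26, not a perfect square.
m = 4: 4² + 17 = 33, not a perfect square.
m = 5: 5² + 17 = 42, not a perfect square.
m = 6: 6² + 17 = 53, not a perfect square.
m = 7: 7² + 17 = 66, not a perfect square.
m = 8: 8² + 17 = 81 = 9², a perfect square.
So m = 8 is the smallest counterexample.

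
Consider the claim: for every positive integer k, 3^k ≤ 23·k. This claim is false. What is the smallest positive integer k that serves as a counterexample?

We need the least positive integer k for which 3^k > 23·k.
k = 1: 3^k = 3 and 23·k = 23, so 3 ≤ 23.
k = 2: 3^k = 9 and 23·k = 46, so 9 ≤ 46.
k = 3: 3^k = 27 and 23·k = 69, so 27 ≤ 69.
k = 4: 3^k = 81 and 23·k = 92, so 81 ≤ 92.
k = 5: 3^k = 243 and 23·k = 115, so 243 > 115.

k = 5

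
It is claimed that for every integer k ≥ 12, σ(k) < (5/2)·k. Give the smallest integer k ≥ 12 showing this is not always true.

Check each integer k ≥ 12 in order until the claim fails.
The first 12 eligible values, up to k = 23, all satisfy the conclusion.
k = 24: σ(24) = 60; 60 ≥ 60.
Hence k = 24 is a counterexample.

k = 24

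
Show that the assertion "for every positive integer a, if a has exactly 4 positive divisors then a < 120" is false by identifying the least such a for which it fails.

Check each positive integer a in order until a has exactly 4 positive divisors but the claim fails.
The first 37 eligible values, up to a = 119, all satisfy the conclusion.
a = 122: τ(122) = 4; 122 ≥ 120.
Hence a = 122 is a counterexample.

a = 122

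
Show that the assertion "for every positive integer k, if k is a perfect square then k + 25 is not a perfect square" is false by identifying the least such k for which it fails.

For k = 1, 4, 9, 16, …, 81, 100, 121 the conclusion holds.
k = 144: 144 = 12² and 144 + 25 = 169 = 13².

k = 144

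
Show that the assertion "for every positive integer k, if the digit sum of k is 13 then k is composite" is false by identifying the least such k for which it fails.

k = 49: digit sum 13; 49 is composite.
k = 58: digit sum 13; 58 is composite.
k = 67: digit sum 13; 67 is prime, not composite.

k = 67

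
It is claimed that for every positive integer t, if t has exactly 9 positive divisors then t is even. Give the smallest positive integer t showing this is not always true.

For t = 36, 100, 196 the conclusion holds.
t = 225: divisors of 225: 9 divisors; 225 is odd.

t = 225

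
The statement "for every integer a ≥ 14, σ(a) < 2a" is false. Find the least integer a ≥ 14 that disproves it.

a = 18

Check each integer a ≥ 14 in order until the claim fails.
a = 14: σ(14) = 24; 24 < 28.
a = 15: σ(15) = 24; 24 < 30.
a = 16: σ(16) = 31; 31 < 32.
a = 17: σ(17) = 18; 18 < 34.
a = 18: σ(18) = 39; 39 ≥ 36.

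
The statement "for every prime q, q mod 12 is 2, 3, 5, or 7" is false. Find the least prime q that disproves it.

We need the least prime q for which the claim fails.
q = 2: 2 mod 12 = 2.
q = 3: 3 mod 12 = 3.
q = 5: 5 mod 12 = 5.
q = 7: 7 mod 12 = 7.
q = 11: 11 mod 12 = 11 — not in {2, 3, 5, 7}.
Hence q = 11 is a counterexample.

q = 11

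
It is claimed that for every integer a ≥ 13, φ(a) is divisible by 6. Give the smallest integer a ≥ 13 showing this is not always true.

For a = 13, 14 the conclusion holds.
a = 15: φ(15) = 8; 8 mod 6 = 2.
Thus a = 15 disproves the claim, and no smaller a works.

a = 15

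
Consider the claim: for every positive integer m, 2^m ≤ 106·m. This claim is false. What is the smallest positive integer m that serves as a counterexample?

A counterexample is any positive integer m such that 2^m > 106·m; we check each in order.
For m = 1, 2, 3, 4, 5, 6, 7, 8, 9, 10 the conclusion holds.
m = 11: 2^m = 2048 and 106·m = 1166, so 2048 > 1166.

m = 11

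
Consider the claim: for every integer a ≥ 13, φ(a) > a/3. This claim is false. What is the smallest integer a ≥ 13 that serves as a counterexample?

a = 18

Check each integer a ≥ 13 in order until the claim fails.
The first 5 eligible values, up to a = 17, all satisfy the conclusion.
a = 18: φ(18) = 6 and 18/3 = 6, so φ(18) ≤ 18/3.
Hence a = 18 is a counterexample.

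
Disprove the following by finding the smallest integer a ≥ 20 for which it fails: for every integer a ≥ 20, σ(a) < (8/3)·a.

A counterexample is any integer a ≥ 20 such that the claim fails; we check each in order.
The first 40 eligible values, up to a = 59, all satisfy the conclusion.
a = 60: σ(60) = 168; 168 ≥ 160.

a = 60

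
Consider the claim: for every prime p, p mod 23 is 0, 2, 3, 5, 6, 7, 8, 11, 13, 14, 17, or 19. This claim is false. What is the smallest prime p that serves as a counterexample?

The first 12 eligible values, up to p = 37, all satisfy the conclusion.
p = 41: 41 mod 23 = 18 — not in {0, 2, 3, 5, 6, 7, 8, 11, 13, 14, 17, 19}.

p = 41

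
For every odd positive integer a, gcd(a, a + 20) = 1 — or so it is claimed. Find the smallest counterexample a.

a = 5

We need the least odd positive integer a for which gcd(a, a + 20) > 1.
For a = 1, 3 the conclusion holds.
a = 5: gcd(5, 25) = 5.
So a = 5 is the smallest counterexample.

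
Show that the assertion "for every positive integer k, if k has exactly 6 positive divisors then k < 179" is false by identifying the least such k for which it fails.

Check each positive integer k in order until k has exactly 6 positive divisors but the claim fails.
The first 26 eligible values, up to k = 175, all satisfy the conclusion.
k = 188: τ(188) = 6; 188 ≥ 179.
Thus k = 188 disproves the claim, and no smaller k works.

k = 188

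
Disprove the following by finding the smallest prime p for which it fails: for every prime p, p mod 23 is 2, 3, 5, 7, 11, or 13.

p = 17

We need the least prime p for which the claim fails.
The first 6 eligible values, up to p = 13, all satisfy the conclusion.
p = 17: 17 mod 23 = 17 — not in {2, 3, 5, 7, 11, 13}.
Thus p = 17 disproves the claim, and no smaller p works.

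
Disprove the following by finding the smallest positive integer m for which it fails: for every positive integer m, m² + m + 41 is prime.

m = 40

The first 39 eligible values, up to m = 39, all satisfy the conclusion.
m = 40: m² + m + 41 = 1681 = 41 × 41, composite.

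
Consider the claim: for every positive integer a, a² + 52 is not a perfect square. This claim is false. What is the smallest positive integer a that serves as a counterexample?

A counterexample is any positive integer a such that a² + 52 is a perfect square; we check each in order.
For a = 1, 2, 3, 4, …, 9, 10, 11 the conclusion holds.
a = 12: 12² + 52 = 196 = 14², a perfect square.

a = 12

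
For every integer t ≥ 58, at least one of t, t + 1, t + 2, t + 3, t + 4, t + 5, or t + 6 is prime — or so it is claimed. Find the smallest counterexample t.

For t = 58, 59, 60, 61, …, 87, 88, 89 the conclusion holds.
t = 90: 90 = 2 × 45; 91 = 7 × 13; 92 = 2 × 46; 93 = 3 × 31; 94 = 2 × 47; 95 = 5 × 19; 96 = 2 × 48 — all composite.

t = 90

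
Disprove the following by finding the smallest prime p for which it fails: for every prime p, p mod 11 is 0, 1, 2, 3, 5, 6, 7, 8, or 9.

The first 11 eligible values, up to p = 31, all satisfy the conclusion.
p = 37: 37 mod 11 = 4 — not in {0, 1, 2, 3, 5, 6, 7, 8, 9}.
Thus p = 37 disproves the claim, and no smaller p works.

p = 37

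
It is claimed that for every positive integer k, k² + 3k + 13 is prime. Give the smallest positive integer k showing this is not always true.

Check each positive integer k in order until k² + 3k + 13 is not prime.
k = 1: k² + 3k + 13 = 17, prime.
k = 2: k² + 3k + 13 = 23, prime.
k = 3: k² + 3k + 13 = 31, prime.
k = 4: k² + 3k + 13 = 41, prime.
k = 5: k² + 3k + 13 = 53, prime.
k = 6: k² + 3k + 13 = 67, prime.
k = 7: k² + 3k + 13 = 83, prime.
k = 8: k² + 3k + 13 = 101, prime.
k = 9: k² + 3k + 13 = 121 = 11 × 11, composite.
Thus k = 9 disproves the claim, and no smaller k works.

k = 9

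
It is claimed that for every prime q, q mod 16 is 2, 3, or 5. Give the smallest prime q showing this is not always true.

q = 7

q = 2: 2 mod 16 = 2.
q = 3: 3 mod 16 = 3.
q = 5: 5 mod 16 = 5.
q = 7: 7 mod 16 = 7 — not in {2, 3, 5}.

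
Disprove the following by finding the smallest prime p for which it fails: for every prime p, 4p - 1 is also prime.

For p = 2, 3, 5 the conclusion holds.
p = 7: 4p - 1 = 27 = 3 × 9, not prime.

p = 7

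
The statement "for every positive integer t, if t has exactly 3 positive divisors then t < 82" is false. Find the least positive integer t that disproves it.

We need the least positive integer t for which t has exactly 3 positive divisors but the claim fails.
t = 4: τ(4) = 3; 4 < 82.
t = 9: τ(9) = 3; 9 < 82.
t = 25: τ(25) = 3; 25 < 82.
t = 49: τ(49) = 3; 49 < 82.
t = 121: τ(121) = 3; 121 ≥ 82.

t = 121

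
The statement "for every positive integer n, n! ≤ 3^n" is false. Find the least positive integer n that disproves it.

n = 7

A counterexample is any positive integer n such that n! > 3^n; we check each in order.
The first 6 eligible values, up to n = 6, all satisfy the conclusion.
n = 7: n! = 5040 and 3^n = 2187, so 5040 > 2187.
So n = 7 is the smallest counterexample.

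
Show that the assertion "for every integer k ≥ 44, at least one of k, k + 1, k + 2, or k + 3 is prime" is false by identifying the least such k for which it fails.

k = 48

We need the least integer k ≥ 44 for which k, k + 1, k + 2, k + 3 are all composite.
The first 4 eligible values, up to k = 47, all satisfy the conclusion.
k = 48: 48 = 2 × 24; 49 = 7 × 7; 50 = 2 × 25; 51 = 3 × 17 — all composite.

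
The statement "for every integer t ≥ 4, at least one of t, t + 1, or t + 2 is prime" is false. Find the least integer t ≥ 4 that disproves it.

t = 8

For t = 4, 5, 6, 7 the conclusion holds.
t = 8: 8 = 2 × 4; 9 = 3 × 3; 10 = 2 × 5 — all composite.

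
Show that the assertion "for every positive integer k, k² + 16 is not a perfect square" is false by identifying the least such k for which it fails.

A counterexample is any positive integer k such that k² + 16 is a perfect square; we check each in order.
For k = 1, 2 the conclusion holds.
k = 3: 3² + 16 = 25 = 5², a perfect square.
Hence k = 3 is a counterexample.

k = 3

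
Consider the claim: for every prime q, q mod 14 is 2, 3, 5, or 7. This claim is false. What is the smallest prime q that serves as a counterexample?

Check each prime q in order until the claim fails.
q = 2: 2 mod 14 = 2.
q = 3: 3 mod 14 = 3.
q = 5: 5 mod 14 = 5.
q = 7: 7 mod 14 = 7.
q = 11: 11 mod 14 = 11 — not in {2, 3, 5, 7}.

q = 11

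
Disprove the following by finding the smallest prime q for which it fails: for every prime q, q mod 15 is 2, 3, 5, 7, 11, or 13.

q = 2: 2 mod 15 = 2.
q = 3: 3 mod 15 = 3.
q = 5: 5 mod 15 = 5.
q = 7: 7 mod 15 = 7.
q = 11: 11 mod 15 = 11.
q = 13: 13 mod 15 = 13.
q = 17: 17 mod 15 = 2.
q = 19: 19 mod 15 = 4 — not in {2, 3, 5, 7, 11, 13}.
Hence q = 19 is a counterexample.

q = 19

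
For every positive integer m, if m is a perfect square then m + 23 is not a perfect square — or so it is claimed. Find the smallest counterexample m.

m = 121

The first 10 eligible values, up to m = 100, all satisfy the conclusion.
m = 121: 121 = 11² and 121 + 23 = 144 = 12².
Hence m = 121 is a counterexample.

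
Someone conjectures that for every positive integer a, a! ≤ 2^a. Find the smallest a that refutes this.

a = 4

Check each positive integer a in order until a! > 2^a.
a = 1: a! = 1 and 2^a = 2, so 1 ≤ 2.
a = 2: a! = 2 and 2^a = 4, so 2 ≤ 4.
a = 3: a! = 6 and 2^a = 8, so 6 ≤ 8.
a = 4: a! = 24 and 2^a = 16, so 24 > 16.
Hence a = 4 is a counterexample.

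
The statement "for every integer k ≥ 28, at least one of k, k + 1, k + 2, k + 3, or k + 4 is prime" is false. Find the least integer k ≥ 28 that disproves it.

A counterexample is any integer k ≥ 28 such that k, k + 1, k + 2, k + 3, k + 4 are all composite; we check each in order.
The first 4 eligible values, up to k = 31, all satisfy the conclusion.
k = 32: 32 = 2 × 16; 33 = 3 × 11; 34 = 2 × 17; 35 = 5 × 7; 36 = 2 × 18 — all composite.

k = 32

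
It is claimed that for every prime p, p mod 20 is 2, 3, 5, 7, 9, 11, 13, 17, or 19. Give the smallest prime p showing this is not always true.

For p = 2, 3, 5, 7, …, 29, 31, 37 the conclusion holds.
p = 41: 41 mod 20 = 1 — not in {2, 3, 5, 7, 9, 11, 13, 17, 19}.
Hence p = 41 is a counterexample.

p = 41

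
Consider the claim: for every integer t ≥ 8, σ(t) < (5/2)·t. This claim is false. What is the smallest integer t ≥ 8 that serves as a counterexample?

t = 24

We need the least integer t ≥ 8 for which the claim fails.
For t = 8, 9, 10, 11, …, 21, 22, 23 the conclusion holds.
t = 24: σ(24) = 60; 60 ≥ 60.
Hence t = 24 is a counterexample.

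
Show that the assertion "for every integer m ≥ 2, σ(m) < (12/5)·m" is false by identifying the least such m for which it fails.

m = 24

A counterexample is any integer m ≥ 2 such that the claim fails; we check each in order.
For m = 2, 3, 4, 5, …, 21, 22, 23 the conclusion holds.
m = 24: σ(24) = 60; 60 ≥ 288/5.
Hence m = 24 is a counterexample.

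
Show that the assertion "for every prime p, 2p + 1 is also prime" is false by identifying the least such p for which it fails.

A counterexample is any prime p such that 2p + 1 is not prime; we check each in order.
p = 2: 2p + 1 = 5, prime.
p = 3: 2p + 1 = 7, prime.
p = 5: 2p + 1 = 11, prime.
p = 7: 2p + 1 = 15 = 3 × 5, not prime.

p = 7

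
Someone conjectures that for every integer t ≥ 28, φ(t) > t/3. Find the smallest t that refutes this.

t = 30

Check each integer t ≥ 28 in order until the claim fails.
For t = 28, 29 the conclusion holds.
t = 30: φ(30) = 8 and 30/3 = 10, so φ(30) ≤ 30/3.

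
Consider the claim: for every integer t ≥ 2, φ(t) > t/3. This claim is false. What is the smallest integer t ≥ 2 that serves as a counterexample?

t = 6

The first 4 eligible values, up to t = 5, all satisfy the conclusion.
t = 6: φ(6) = 2 and 6/3 = 2, so φ(6) ≤ 6/3.
So t = 6 is the smallest counterexample.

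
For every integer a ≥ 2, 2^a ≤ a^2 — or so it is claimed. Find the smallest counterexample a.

a = 2: 2^a = 4 and a^2 = 4, so 4 ≤ 4.
a = 3: 2^a = 8 and a^2 = 9, so 8 ≤ 9.
a = 4: 2^a = 16 and a^2 = 16, so 16 ≤ 16.
a = 5: 2^a = 32 and a^2 = 25, so 32 > 25.

a = 5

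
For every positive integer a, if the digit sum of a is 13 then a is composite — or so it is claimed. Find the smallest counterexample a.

a = 67

a = 49: digit sum 13; 49 is composite.
a = 58: digit sum 13; 58 is composite.
a = 67: digit sum 13; 67 is prime, not composite.
So a = 67 is the smallest counterexample.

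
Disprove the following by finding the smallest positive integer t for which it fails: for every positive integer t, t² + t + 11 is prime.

A counterexample is any positive integer t such that t² + t + 11 is not prime; we check each in order.
For t = 1, 2, 3, 4, 5, 6, 7, 8, 9 the conclusion holds.
t = 10: t² + t + 11 = 121 = 11 × 11, composite.
Hence t = 10 is a counterexample.

t = 10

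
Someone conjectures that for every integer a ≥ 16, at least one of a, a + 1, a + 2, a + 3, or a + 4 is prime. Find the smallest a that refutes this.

a = 24

The first 8 eligible values, up to a = 23, all satisfy the conclusion.
a = 24: 24 = 2 × 12; 25 = 5 × 5; 26 = 2 × 13; 27 = 3 × 9; 28 = 2 × 14 — all composite.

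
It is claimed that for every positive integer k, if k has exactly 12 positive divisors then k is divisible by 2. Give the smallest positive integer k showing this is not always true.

k = 315

We need the least positive integer k for which k has exactly 12 positive divisors but k is not divisible by 2.
For k = 60, 72, 84, 90, …, 294, 306, 308 the conclusion holds.
k = 315: τ(315) = 12; 315 mod 2 = 1.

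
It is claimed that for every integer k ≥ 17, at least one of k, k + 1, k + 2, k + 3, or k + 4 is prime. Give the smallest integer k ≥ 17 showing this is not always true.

The first 7 eligible values, up to k = 23, all satisfy the conclusion.
k = 24: 24 = 2 × 12; 25 = 5 × 5; 26 = 2 × 13; 27 = 3 × 9; 28 = 2 × 14 — all composite.

k = 24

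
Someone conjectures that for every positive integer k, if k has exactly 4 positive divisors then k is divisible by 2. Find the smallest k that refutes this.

k = 15

We need the least positive integer k for which k has exactly 4 positive divisors but k is not divisible by 2.
k = 6: τ(6) = 4; 6 mod 2 = 0.
k = 8: τ(8) = 4; 8 mod 2 = 0.
k = 10: τ(10) = 4; 10 mod 2 = 0.
k = 14: τ(14) = 4; 14 mod 2 = 0.
k = 15: τ(15) = 4; 15 mod 2 = 1.
So k = 15 is the smallest counterexample.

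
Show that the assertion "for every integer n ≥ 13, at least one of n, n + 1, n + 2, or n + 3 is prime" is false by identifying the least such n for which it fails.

Check each integer n ≥ 13 in order until n, n + 1, n + 2, n + 3 are all composite.
The first 11 eligible values, up to n = 23, all satisfy the conclusion.
n = 24: 24 = 2 × 12; 25 = 5 × 5; 26 = 2 × 13; 27 = 3 × 9 — all composite.
Thus n = 24 disproves the claim, and no smaller n works.

n = 24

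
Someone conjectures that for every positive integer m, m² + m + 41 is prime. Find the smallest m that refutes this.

A counterexample is any positive integer m such that m² + m + 41 is not prime; we check each in order.
For m = 1, 2, 3, 4, …, 37, 38, 39 the conclusion holds.
m = 40: m² + m + 41 = 1681 = 41 × 41, composite.

m = 40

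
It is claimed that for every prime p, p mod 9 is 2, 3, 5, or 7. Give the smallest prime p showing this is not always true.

p = 13

For p = 2, 3, 5, 7, 11 the conclusion holds.
p = 13: 13 mod 9 = 4 — not in {2, 3, 5, 7}.
So p = 13 is the smallest counterexample.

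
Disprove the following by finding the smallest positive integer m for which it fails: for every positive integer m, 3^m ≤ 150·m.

The first 6 eligible values, up to m = 6, all satisfy the conclusion.
m = 7: 3^m = 2187 and 150·m = 1050, so 2187 > 1050.

m = 7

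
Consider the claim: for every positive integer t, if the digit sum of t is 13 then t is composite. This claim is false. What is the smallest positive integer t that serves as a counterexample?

t = 67

Check each positive integer t in order until the digit sum of t is 13 but t is prime.
For t = 49, 58 the conclusion holds.
t = 67: digit sum 13; 67 is prime, not composite.
Hence t = 67 is a counterexample.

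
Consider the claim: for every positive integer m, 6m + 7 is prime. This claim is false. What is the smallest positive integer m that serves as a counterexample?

m = 3

m = 1: 6m + 7 = 13, prime.
m = 2: 6m + 7 = 19, prime.
m = 3: 6m + 7 = 25 = 5 × 5, composite.
So m = 3 is the smallest counterexample.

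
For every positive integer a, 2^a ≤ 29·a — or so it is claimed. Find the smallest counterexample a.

a = 8

A counterexample is any positive integer a such that 2^a > 29·a; we check each in order.
For a = 1, 2, 3, 4, 5, 6, 7 the conclusion holds.
a = 8: 2^a = 256 and 29·a = 232, so 256 > 232.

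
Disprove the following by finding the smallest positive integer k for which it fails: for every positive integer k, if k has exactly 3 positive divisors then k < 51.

For k = 4, 9, 25, 49 the conclusion holds.
k = 121: τ(121) = 3; 121 ≥ 51.

k = 121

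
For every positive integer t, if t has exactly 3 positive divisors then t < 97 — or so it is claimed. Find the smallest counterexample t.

t = 121

For t = 4, 9, 25, 49 the conclusion holds.
t = 121: τ(121) = 3; 121 ≥ 97.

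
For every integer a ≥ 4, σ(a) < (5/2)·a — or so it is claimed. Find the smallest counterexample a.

a = 24

Check each integer a ≥ 4 in order until the claim fails.
For a = 4, 5, 6, 7, …, 21, 22, 23 the conclusion holds.
a = 24: σ(24) = 60; 60 ≥ 60.
Thus a = 24 disproves the claim, and no smaller a works.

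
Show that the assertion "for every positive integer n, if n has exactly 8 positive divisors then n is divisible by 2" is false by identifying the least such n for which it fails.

n = 105

We need the least positive integer n for which n has exactly 8 positive divisors but n is not divisible by 2.
The first 12 eligible values, up to n = 104, all satisfy the conclusion.
n = 105: τ(105) = 8; 105 mod 2 = 1.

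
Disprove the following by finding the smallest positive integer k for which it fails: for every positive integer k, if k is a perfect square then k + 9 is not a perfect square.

A counterexample is any positive integer k such that k is a perfect square but k + 9 is a perfect square; we check each in order.
For k = 1, 4, 9 the conclusion holds.
k = 16: 16 = 4² and 16 + 9 = 25 = 5².

k = 16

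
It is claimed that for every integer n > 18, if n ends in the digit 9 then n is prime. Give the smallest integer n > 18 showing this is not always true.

n = 39

We need the least integer n > 18 for which n ends in the digit 9 but n is not prime.
For n = 19, 29 the conclusion holds.
n = 39: 39 ends in 9; 39 = 3 × 13, composite.
Hence n = 39 is a counterexample.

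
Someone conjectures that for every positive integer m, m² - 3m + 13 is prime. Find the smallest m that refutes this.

Check each positive integer m in order until m² - 3m + 13 is not prime.
The first 11 eligible values, up to m = 11, all satisfy the conclusion.
m = 12: m² - 3m + 13 = 121 = 11 × 11, composite.

m = 12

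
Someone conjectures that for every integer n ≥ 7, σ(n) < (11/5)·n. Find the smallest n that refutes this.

n = 12

A counterexample is any integer n ≥ 7 such that the claim fails; we check each in order.
The first 5 eligible values, up to n = 11, all satisfy the conclusion.
n = 12: σ(12) = 28; 28 ≥ 132/5.
So n = 12 is the smallest counterexample.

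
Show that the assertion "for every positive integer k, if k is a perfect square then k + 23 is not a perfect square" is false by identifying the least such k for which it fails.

k = 121

We need the least positive integer k for which k is a perfect square but k + 23 is a perfect square.
The first 10 eligible values, up to k = 100, all satisfy the conclusion.
k = 121: 121 = 11² and 121 + 23 = 144 = 12².
Thus k = 121 disproves the claim, and no smaller k works.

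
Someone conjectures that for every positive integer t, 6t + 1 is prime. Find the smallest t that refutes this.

t = 4

t = 1: 6t + 1 = 7, prime.
t = 2: 6t + 1 = 13, prime.
t = 3: 6t + 1 = 19, prime.
t = 4: 6t + 1 = 25 = 5 × 5, composite.
So t = 4 is the smallest counterexample.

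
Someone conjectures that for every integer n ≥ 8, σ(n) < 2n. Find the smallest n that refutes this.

A counterexample is any integer n ≥ 8 such that the claim fails; we check each in order.
For n = 8, 9, 10, 11 the conclusion holds.
n = 12: σ(12) = 28; 28 ≥ 24.
So n = 12 is the smallest counterexample.

n = 12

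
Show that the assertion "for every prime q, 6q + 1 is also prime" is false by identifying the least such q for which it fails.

q = 19

q = 2: 6q + 1 = 13, prime.
q = 3: 6q + 1 = 19, prime.
q = 5: 6q + 1 = 31, prime.
q = 7: 6q + 1 = 43, prime.
q = 11: 6q + 1 = 67, prime.
q = 13: 6q + 1 = 79, prime.
q = 17: 6q + 1 = 103, prime.
q = 19: 6q + 1 = 115 = 5 × 23, not prime.
So q = 19 is the smallest counterexample.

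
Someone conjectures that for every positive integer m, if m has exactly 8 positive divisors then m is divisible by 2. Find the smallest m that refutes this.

A counterexample is any positive integer m such that m has exactly 8 positive divisors but m is not divisible by 2; we check each in order.
For m = 24, 30, 40, 42, …, 88, 102, 104 the conclusion holds.
m = 105: τ(105) = 8; 105 mod 2 = 1.

m = 105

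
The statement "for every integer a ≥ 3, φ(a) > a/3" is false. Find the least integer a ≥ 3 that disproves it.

We need the least integer a ≥ 3 for which the claim fails.
a = 3: φ(3) = 2 and 3/3 = 1, so φ(3) > 3/3.
a = 4: φ(4) = 2 and 4/3 = 4/3, so φ(4) > 4/3.
a = 5: φ(5) = 4 and 5/3 = 5/3, so φ(5) > 5/3.
a = 6: φ(6) = 2 and 6/3 = 2, so φ(6) ≤ 6/3.

a = 6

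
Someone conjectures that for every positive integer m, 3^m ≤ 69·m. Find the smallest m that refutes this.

A counterexample is any positive integer m such that 3^m > 69·m; we check each in order.
m = 1: 3^m = 3 and 69·m = 69, so 3 ≤ 69.
m = 2: 3^m = 9 and 69·m = 138, so 9 ≤ 138.
m = 3: 3^m = 27 and 69·m = 207, so 27 ≤ 207.
m = 4: 3^m = 81 and 69·m = 276, so 81 ≤ 276.
m = 5: 3^m = 243 and 69·m = 345, so 243 ≤ 345.
m = 6: 3^m = 729 and 69·m = 414, so 729 > 414.

m = 6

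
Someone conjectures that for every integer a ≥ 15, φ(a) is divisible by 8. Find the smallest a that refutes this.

Check each integer a ≥ 15 in order until φ(a) is not divisible by 8.
For a = 15, 16, 17 the conclusion holds.
a = 18: φ(18) = 6; 6 mod 8 = 6.
So a = 18 is the smallest counterexample.

a = 18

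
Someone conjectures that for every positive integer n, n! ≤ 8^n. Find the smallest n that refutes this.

A counterexample is any positive integer n such that n! > 8^n; we check each in order.
For n = 1, 2, 3, 4, …, 17, 18, 19 the conclusion holds.
n = 20: n! = 2432902008176640000 and 8^n = 1152921504606846976, so 2432902008176640000 > 1152921504606846976.

n = 20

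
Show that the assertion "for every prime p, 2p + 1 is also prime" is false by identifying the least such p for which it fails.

p = 7

A counterexample is any prime p such that 2p + 1 is not prime; we check each in order.
p = 2: 2p + 1 = 5, prime.
p = 3: 2p + 1 = 7, prime.
p = 5: 2p + 1 = 11, prime.
p = 7: 2p + 1 = 15 = 3 × 5, not prime.
Thus p = 7 disproves the claim, and no smaller p works.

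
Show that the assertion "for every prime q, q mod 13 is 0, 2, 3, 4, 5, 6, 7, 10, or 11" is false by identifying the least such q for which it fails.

We need the least prime q for which the claim fails.
For q = 2, 3, 5, 7, …, 37, 41, 43 the conclusion holds.
q = 47: 47 mod 13 = 8 — not in {0, 2, 3, 4, 5, 6, 7, 10, 11}.

q = 47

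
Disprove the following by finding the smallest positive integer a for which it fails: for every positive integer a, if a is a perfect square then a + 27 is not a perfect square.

Check each positive integer a in order until a is a perfect square but a + 27 is a perfect square.
a = 1: 1 + 27 = 28, not a perfect square.
a = 4: 4 + 27 = 31, not a perfect square.
a = 9: 9 = 3² and 9 + 27 = 36 = 6².
Thus a = 9 disproves the claim, and no smaller a works.

a = 9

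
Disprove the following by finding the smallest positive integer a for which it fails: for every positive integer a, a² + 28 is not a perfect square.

Check each positive integer a in order until a² + 28 is a perfect square.
a = 1: 1² + 28 = 29, not a perfect square.
a = 2: 2² + 28 = 32, not a perfect square.
a = 3: 3² + 28 = 37, not a perfect square.
a = 4: 4² + 28 = 44, not a perfect square.
a = 5: 5² + 28 = 53, not a perfect square.
a = 6: 6² + 28 = 64 = 8², a perfect square.

a = 6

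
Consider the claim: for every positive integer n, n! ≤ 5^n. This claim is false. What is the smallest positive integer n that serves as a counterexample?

Check each positive integer n in order until n! > 5^n.
The first 11 eligible values, up to n = 11, all satisfy the conclusion.
n = 12: n! = 479001600 and 5^n = 244140625, so 479001600 > 244140625.
Hence n = 12 is a counterexample.

n = 12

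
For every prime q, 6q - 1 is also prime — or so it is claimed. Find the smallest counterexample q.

A counterexample is any prime q such that 6q - 1 is not prime; we check each in order.
The first 4 eligible values, up to q = 7, all satisfy the conclusion.
q = 11: 6q - 1 = 65 = 5 × 13, not prime.

q = 11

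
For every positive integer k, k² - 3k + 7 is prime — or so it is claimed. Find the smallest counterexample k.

k = 6

The first 5 eligible values, up to k = 5, all satisfy the conclusion.
k = 6: k² - 3k + 7 = 25 = 5 × 5, composite.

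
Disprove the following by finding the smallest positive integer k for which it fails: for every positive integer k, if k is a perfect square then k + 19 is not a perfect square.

The first 8 eligible values, up to k = 64, all satisfy the conclusion.
k = 81: 81 = 9² and 81 + 19 = 100 = 10².

k = 81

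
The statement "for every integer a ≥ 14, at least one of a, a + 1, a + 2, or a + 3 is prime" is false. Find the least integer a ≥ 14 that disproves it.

For a = 14, 15, 16, 17, 18, 19, 20, 21, 22, 23 the conclusion holds.
a = 24: 24 = 2 × 12; 25 = 5 × 5; 26 = 2 × 13; 27 = 3 × 9 — all composite.
Hence a = 24 is a counterexample.

a = 24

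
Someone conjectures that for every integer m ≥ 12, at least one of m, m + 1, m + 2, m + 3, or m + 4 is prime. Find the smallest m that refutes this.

m = 24

The first 12 eligible values, up to m = 23, all satisfy the conclusion.
m = 24: 24 = 2 × 12; 25 = 5 × 5; 26 = 2 × 13; 27 = 3 × 9; 28 = 2 × 14 — all composite.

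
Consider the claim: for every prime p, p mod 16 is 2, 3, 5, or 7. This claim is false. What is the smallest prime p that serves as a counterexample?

p = 11

p = 2: 2 mod 16 = 2.
p = 3: 3 mod 16 = 3.
p = 5: 5 mod 16 = 5.
p = 7: 7 mod 16 = 7.
p = 11: 11 mod 16 = 11 — not in {2, 3, 5, 7}.
Thus p = 11 disproves the claim, and no smaller p works.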